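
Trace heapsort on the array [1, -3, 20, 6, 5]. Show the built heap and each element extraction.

Build heap: [20, 6, 1, -3, 5]
Extract 20: [6, 5, 1, -3, 20]
Extract 6: [5, -3, 1, 6, 20]
Extract 5: [1, -3, 5, 6, 20]
Extract 1: [-3, 1, 5, 6, 20]


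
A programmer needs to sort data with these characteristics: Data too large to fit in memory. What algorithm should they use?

Best choice: External merge sort
Reason: Minimizes disk I/O by sequential reads/writes


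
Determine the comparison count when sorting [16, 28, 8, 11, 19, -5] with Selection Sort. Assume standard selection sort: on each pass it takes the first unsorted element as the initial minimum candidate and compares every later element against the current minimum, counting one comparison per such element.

Pass 1: scan indices 1..5 for the minimum = 5 comparison(s); min is -5, place at index 0 -> [-5, 28, 8, 11, 19, 16]
Pass 2: scan indices 2..5 for the minimum = 4 comparison(s); min is 8, place at index 1 -> [-5, 8, 28, 11, 19, 16]
Pass 3: scan indices 3..5 for the minimum = 3 comparison(s); min is 11, place at index 2 -> [-5, 8, 11, 28, 19, 16]
Pass 4: scan indices 4..5 for the minimum = 2 comparison(s); min is 16, place at index 3 -> [-5, 8, 11, 16, 19, 28]
Pass 5: scan indices 5..5 for the minimum = 1 comparison(s); min is 19, place at index 4 -> [-5, 8, 11, 16, 19, 28]
Selection sort always scans the whole unsorted suffix, so the count is (n-1) + (n-2) + ... + 1 = n(n-1)/2 = 6*5/2 = 15 regardless of the input order.
Total comparisons: 5 + 4 + 3 + 2 + 1 = 15


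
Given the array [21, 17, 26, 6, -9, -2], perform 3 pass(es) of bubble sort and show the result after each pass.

After pass 1: [17, 21, 6, -9, -2, 26] (4 swaps)
After pass 2: [17, 6, -9, -2, 21, 26] (3 swaps)
After pass 3: [6, -9, -2, 17, 21, 26] (3 swaps)
Total swaps: 10


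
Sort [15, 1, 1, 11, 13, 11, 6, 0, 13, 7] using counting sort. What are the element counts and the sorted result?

Count array: [1, 2, 0, 0, 0, 0, 1, 1, 0, 0, 0, 2, 0, 2, 0, 1]
(count[i] = number of elements equal to i)
Cumulative count: [1, 3, 3, 3, 3, 3, 4, 5, 5, 5, 5, 7, 7, 9, 9, 10]
Sorted: [0, 1, 1, 6, 7, 11, 11, 13, 13, 15]


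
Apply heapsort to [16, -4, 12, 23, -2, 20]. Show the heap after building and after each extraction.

Build heap: [23, 16, 20, -4, -2, 12]
Extract 23: [20, 16, 12, -4, -2, 23]
Extract 20: [16, -2, 12, -4, 20, 23]
Extract 16: [12, -2, -4, 16, 20, 23]
Extract 12: [-2, -4, 12, 16, 20, 23]
Extract -2: [-4, -2, 12, 16, 20, 23]


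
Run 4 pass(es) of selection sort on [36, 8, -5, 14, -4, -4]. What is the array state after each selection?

Pass 1: Select minimum -5 at index 2, swap -> [-5, 8, 36, 14, -4, -4]
Pass 2: Select minimum -4 at index 4, swap -> [-5, -4, 36, 14, 8, -4]
Pass 3: Select minimum -4 at index 5, swap -> [-5, -4, -4, 14, 8, 36]
Pass 4: Select minimum 8 at index 4, swap -> [-5, -4, -4, 8, 14, 36]


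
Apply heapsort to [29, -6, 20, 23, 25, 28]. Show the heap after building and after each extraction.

Build heap: [29, 25, 28, 23, -6, 20]
Extract 29: [28, 25, 20, 23, -6, 29]
Extract 28: [25, 23, 20, -6, 28, 29]
Extract 25: [23, -6, 20, 25, 28, 29]
Extract 23: [20, -6, 23, 25, 28, 29]
Extract 20: [-6, 20, 23, 25, 28, 29]


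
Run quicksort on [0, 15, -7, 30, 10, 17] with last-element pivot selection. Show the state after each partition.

Partition 1: pivot=17 at index 4 -> [0, 15, -7, 10, 17, 30]
Partition 2: pivot=10 at index 2 -> [0, -7, 10, 15, 17, 30]
Partition 3: pivot=-7 at index 0 -> [-7, 0, 10, 15, 17, 30]


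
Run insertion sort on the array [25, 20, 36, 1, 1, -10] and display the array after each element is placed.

First element 25 is already 'sorted'
Insert 20: shifted 1 elements -> [20, 25, 36, 1, 1, -10]
Insert 36: shifted 0 elements -> [20, 25, 36, 1, 1, -10]
Insert 1: shifted 3 elements -> [1, 20, 25, 36, 1, -10]
Insert 1: shifted 3 elements -> [1, 1, 20, 25, 36, -10]
Insert -10: shifted 5 elements -> [-10, 1, 1, 20, 25, 36]


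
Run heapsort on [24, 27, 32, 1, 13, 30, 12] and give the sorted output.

Build heap: [32, 27, 30, 1, 13, 24, 12]
Extract 32: [30, 27, 24, 1, 13, 12, 32]
Extract 30: [27, 13, 24, 1, 12, 30, 32]
Extract 27: [24, 13, 12, 1, 27, 30, 32]
Extract 24: [13, 1, 12, 24, 27, 30, 32]
Extract 13: [12, 1, 13, 24, 27, 30, 32]
Extract 12: [1, 12, 13, 24, 27, 30, 32]


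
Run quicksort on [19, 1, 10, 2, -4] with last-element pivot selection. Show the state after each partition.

Partition 1: pivot=-4 at index 0 -> [-4, 1, 10, 2, 19]
Partition 2: pivot=19 at index 4 -> [-4, 1, 10, 2, 19]
Partition 3: pivot=2 at index 2 -> [-4, 1, 2, 10, 19]


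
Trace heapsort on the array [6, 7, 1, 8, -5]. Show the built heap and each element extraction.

Build heap: [8, 7, 1, 6, -5]
Extract 8: [7, 6, 1, -5, 8]
Extract 7: [6, -5, 1, 7, 8]
Extract 6: [1, -5, 6, 7, 8]
Extract 1: [-5, 1, 6, 7, 8]


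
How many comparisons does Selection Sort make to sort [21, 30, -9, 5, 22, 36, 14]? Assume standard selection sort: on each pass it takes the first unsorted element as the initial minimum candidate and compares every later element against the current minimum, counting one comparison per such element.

Pass 1: scan indices 1..6 for the minimum = 6 comparison(s); min is -9, place at index 0 -> [-9, 30, 21, 5, 22, 36, 14]
Pass 2: scan indices 2..6 for the minimum = 5 comparison(s); min is 5, place at index 1 -> [-9, 5, 21, 30, 22, 36, 14]
Pass 3: scan indices 3..6 for the minimum = 4 comparison(s); min is 14, place at index 2 -> [-9, 5, 14, 30, 22, 36, 21]
Pass 4: scan indices 4..6 for the minimum = 3 comparison(s); min is 21, place at index 3 -> [-9, 5, 14, 21, 22, 36, 30]
Pass 5: scan indices 5..6 for the minimum = 2 comparison(s); min is 22, place at index 4 -> [-9, 5, 14, 21, 22, 36, 30]
Pass 6: scan indices 6..6 for the minimum = 1 comparison(s); min is 30, place at index 5 -> [-9, 5, 14, 21, 22, 30, 36]
Selection sort always scans the whole unsorted suffix, so the count is (n-1) + (n-2) + ... + 1 = n(n-1)/2 = 7*6/2 = 21 regardless of the input order.
Total comparisons: 6 + 5 + 4 + 3 + 2 + 1 = 21


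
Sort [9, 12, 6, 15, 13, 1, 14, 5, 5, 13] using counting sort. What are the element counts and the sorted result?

Count array: [0, 1, 0, 0, 0, 2, 1, 0, 0, 1, 0, 0, 1, 2, 1, 1]
(count[i] = number of elements equal to i)
Cumulative count: [0, 1, 1, 1, 1, 3, 4, 4, 4, 5, 5, 5, 6, 8, 9, 10]
Sorted: [1, 5, 5, 6, 9, 12, 13, 13, 14, 15]


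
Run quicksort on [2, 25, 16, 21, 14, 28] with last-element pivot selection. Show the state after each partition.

Partition 1: pivot=28 at index 5 -> [2, 25, 16, 21, 14, 28]
Partition 2: pivot=14 at index 1 -> [2, 14, 16, 21, 25, 28]
Partition 3: pivot=25 at index 4 -> [2, 14, 16, 21, 25, 28]
Partition 4: pivot=21 at index 3 -> [2, 14, 16, 21, 25, 28]


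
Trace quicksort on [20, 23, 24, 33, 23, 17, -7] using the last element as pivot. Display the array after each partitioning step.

Partition 1: pivot=-7 at index 0 -> [-7, 23, 24, 33, 23, 17, 20]
Partition 2: pivot=20 at index 2 -> [-7, 17, 20, 33, 23, 23, 24]
Partition 3: pivot=24 at index 5 -> [-7, 17, 20, 23, 23, 24, 33]
Partition 4: pivot=23 at index 4 -> [-7, 17, 20, 23, 23, 24, 33]


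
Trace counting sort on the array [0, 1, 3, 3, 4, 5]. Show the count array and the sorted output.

Count array: [1, 1, 0, 2, 1, 1]
(count[i] = number of elements equal to i)
Cumulative count: [1, 2, 2, 4, 5, 6]
Sorted: [0, 1, 3, 3, 4, 5]


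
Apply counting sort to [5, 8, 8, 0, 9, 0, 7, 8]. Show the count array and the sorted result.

Count array: [2, 0, 0, 0, 0, 1, 0, 1, 3, 1]
(count[i] = number of elements equal to i)
Cumulative count: [2, 2, 2, 2, 2, 3, 3, 4, 7, 8]
Sorted: [0, 0, 5, 7, 8, 8, 8, 9]


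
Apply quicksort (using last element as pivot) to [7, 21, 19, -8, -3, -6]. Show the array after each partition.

Partition 1: pivot=-6 at index 1 -> [-8, -6, 19, 7, -3, 21]
Partition 2: pivot=21 at index 5 -> [-8, -6, 19, 7, -3, 21]
Partition 3: pivot=-3 at index 2 -> [-8, -6, -3, 7, 19, 21]
Partition 4: pivot=19 at index 4 -> [-8, -6, -3, 7, 19, 21]


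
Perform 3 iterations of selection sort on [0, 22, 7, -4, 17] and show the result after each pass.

Pass 1: Select minimum -4 at index 3, swap -> [-4, 22, 7, 0, 17]
Pass 2: Select minimum 0 at index 3, swap -> [-4, 0, 7, 22, 17]
Pass 3: Select minimum 7 at index 2, swap -> [-4, 0, 7, 22, 17]


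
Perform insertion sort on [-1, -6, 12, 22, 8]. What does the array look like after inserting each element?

First element -1 is already 'sorted'
Insert -6: shifted 1 elements -> [-6, -1, 12, 22, 8]
Insert 12: shifted 0 elements -> [-6, -1, 12, 22, 8]
Insert 22: shifted 0 elements -> [-6, -1, 12, 22, 8]
Insert 8: shifted 2 elements -> [-6, -1, 8, 12, 22]


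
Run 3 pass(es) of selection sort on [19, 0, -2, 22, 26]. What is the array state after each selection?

Pass 1: Select minimum -2 at index 2, swap -> [-2, 0, 19, 22, 26]
Pass 2: Select minimum 0 at index 1, swap -> [-2, 0, 19, 22, 26]
Pass 3: Select minimum 19 at index 2, swap -> [-2, 0, 19, 22, 26]


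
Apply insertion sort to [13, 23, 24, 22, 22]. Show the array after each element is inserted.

First element 13 is already 'sorted'
Insert 23: shifted 0 elements -> [13, 23, 24, 22, 22]
Insert 24: shifted 0 elements -> [13, 23, 24, 22, 22]
Insert 22: shifted 2 elements -> [13, 22, 23, 24, 22]
Insert 22: shifted 2 elements -> [13, 22, 22, 23, 24]


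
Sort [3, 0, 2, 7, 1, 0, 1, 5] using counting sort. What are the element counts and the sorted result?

Count array: [2, 2, 1, 1, 0, 1, 0, 1]
(count[i] = number of elements equal to i)
Cumulative count: [2, 4, 5, 6, 6, 7, 7, 8]
Sorted: [0, 0, 1, 1, 2, 3, 5, 7]


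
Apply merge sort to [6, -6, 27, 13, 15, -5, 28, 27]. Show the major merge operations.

Divide and conquer:
  Merge [6] + [-6] -> [-6, 6]
  Merge [27] + [13] -> [13, 27]
  Merge [-6, 6] + [13, 27] -> [-6, 6, 13, 27]
  Merge [15] + [-5] -> [-5, 15]
  Merge [28] + [27] -> [27, 28]
  Merge [-5, 15] + [27, 28] -> [-5, 15, 27, 28]
  Merge [-6, 6, 13, 27] + [-5, 15, 27, 28] -> [-6, -5, 6, 13, 15, 27, 27, 28]


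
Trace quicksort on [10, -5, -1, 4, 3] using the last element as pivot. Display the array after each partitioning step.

Partition 1: pivot=3 at index 2 -> [-5, -1, 3, 4, 10]
Partition 2: pivot=-1 at index 1 -> [-5, -1, 3, 4, 10]
Partition 3: pivot=10 at index 4 -> [-5, -1, 3, 4, 10]


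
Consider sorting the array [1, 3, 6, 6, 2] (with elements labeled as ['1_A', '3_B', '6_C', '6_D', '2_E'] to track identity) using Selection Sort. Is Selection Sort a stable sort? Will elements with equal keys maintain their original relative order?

Trace Selection Sort on the labeled array (the key is the number; the letter only tracks identity):
  Pass 1: minimum 1_A is already at index 0; no swap -> [1_A, 3_B, 6_C, 6_D, 2_E]
  Pass 2: minimum of unsorted part is 2_E at index 4; swap it with 3_B at index 1 -> [1_A, 2_E, 6_C, 6_D, 3_B]
  Pass 3: minimum of unsorted part is 3_B at index 4; swap it with 6_C at index 2 -> [1_A, 2_E, 3_B, 6_D, 6_C]
  Pass 4: minimum 6_D is already at index 3; no swap -> [1_A, 2_E, 3_B, 6_D, 6_C]
Final order: [1_A, 2_E, 3_B, 6_D, 6_C]
Equal keys:
  value 6: originally 6_C, 6_D; after sorting 6_D, 6_C -> order changed
Equal keys were reordered, so Selection Sort is not stable: the long-range swap that moves the minimum into place can carry an element past an equal key. (One such input is enough; an unstable sort may happen to preserve order on other inputs, but it gives no guarantee.)
Answer: Not stable


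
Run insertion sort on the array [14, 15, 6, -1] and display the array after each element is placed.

First element 14 is already 'sorted'
Insert 15: shifted 0 elements -> [14, 15, 6, -1]
Insert 6: shifted 2 elements -> [6, 14, 15, -1]
Insert -1: shifted 3 elements -> [-1, 6, 14, 15]


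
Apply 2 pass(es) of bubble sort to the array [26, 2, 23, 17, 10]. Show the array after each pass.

After pass 1: [2, 23, 17, 10, 26] (4 swaps)
After pass 2: [2, 17, 10, 23, 26] (2 swaps)
Total swaps: 6


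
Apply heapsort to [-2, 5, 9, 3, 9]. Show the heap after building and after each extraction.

Build heap: [9, 5, 9, 3, -2]
Extract 9: [9, 5, -2, 3, 9]
Extract 9: [5, 3, -2, 9, 9]
Extract 5: [3, -2, 5, 9, 9]
Extract 3: [-2, 3, 5, 9, 9]


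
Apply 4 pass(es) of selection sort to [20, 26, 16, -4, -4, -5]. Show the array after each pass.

Pass 1: Select minimum -5 at index 5, swap -> [-5, 26, 16, -4, -4, 20]
Pass 2: Select minimum -4 at index 3, swap -> [-5, -4, 16, 26, -4, 20]
Pass 3: Select minimum -4 at index 4, swap -> [-5, -4, -4, 26, 16, 20]
Pass 4: Select minimum 16 at index 4, swap -> [-5, -4, -4, 16, 26, 20]


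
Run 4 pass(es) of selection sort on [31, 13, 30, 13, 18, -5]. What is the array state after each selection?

Pass 1: Select minimum -5 at index 5, swap -> [-5, 13, 30, 13, 18, 31]
Pass 2: Select minimum 13 at index 1, swap -> [-5, 13, 30, 13, 18, 31]
Pass 3: Select minimum 13 at index 3, swap -> [-5, 13, 13, 30, 18, 31]
Pass 4: Select minimum 18 at index 4, swap -> [-5, 13, 13, 18, 30, 31]


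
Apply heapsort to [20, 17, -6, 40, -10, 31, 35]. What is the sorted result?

Build heap: [40, 20, 35, 17, -10, 31, -6]
Extract 40: [35, 20, 31, 17, -10, -6, 40]
Extract 35: [31, 20, -6, 17, -10, 35, 40]
Extract 31: [20, 17, -6, -10, 31, 35, 40]
Extract 20: [17, -10, -6, 20, 31, 35, 40]
Extract 17: [-6, -10, 17, 20, 31, 35, 40]
Extract -6: [-10, -6, 17, 20, 31, 35, 40]


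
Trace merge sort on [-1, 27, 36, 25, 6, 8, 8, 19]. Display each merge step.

Divide and conquer:
  Merge [-1] + [27] -> [-1, 27]
  Merge [36] + [25] -> [25, 36]
  Merge [-1, 27] + [25, 36] -> [-1, 25, 27, 36]
  Merge [6] + [8] -> [6, 8]
  Merge [8] + [19] -> [8, 19]
  Merge [6, 8] + [8, 19] -> [6, 8, 8, 19]
  Merge [-1, 25, 27, 36] + [6, 8, 8, 19] -> [-1, 6, 8, 8, 19, 25, 27, 36]


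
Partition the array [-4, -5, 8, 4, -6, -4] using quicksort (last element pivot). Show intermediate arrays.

Partition 1: pivot=-4 at index 3 -> [-4, -5, -6, -4, 8, 4]
Partition 2: pivot=-6 at index 0 -> [-6, -5, -4, -4, 8, 4]
Partition 3: pivot=-4 at index 2 -> [-6, -5, -4, -4, 8, 4]
Partition 4: pivot=4 at index 4 -> [-6, -5, -4, -4, 4, 8]


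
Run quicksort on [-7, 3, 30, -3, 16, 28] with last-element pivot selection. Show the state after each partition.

Partition 1: pivot=28 at index 4 -> [-7, 3, -3, 16, 28, 30]
Partition 2: pivot=16 at index 3 -> [-7, 3, -3, 16, 28, 30]
Partition 3: pivot=-3 at index 1 -> [-7, -3, 3, 16, 28, 30]


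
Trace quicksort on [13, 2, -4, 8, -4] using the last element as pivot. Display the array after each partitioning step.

Partition 1: pivot=-4 at index 1 -> [-4, -4, 13, 8, 2]
Partition 2: pivot=2 at index 2 -> [-4, -4, 2, 8, 13]
Partition 3: pivot=13 at index 4 -> [-4, -4, 2, 8, 13]


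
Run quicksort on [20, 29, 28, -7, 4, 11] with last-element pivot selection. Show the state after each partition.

Partition 1: pivot=11 at index 2 -> [-7, 4, 11, 20, 29, 28]
Partition 2: pivot=4 at index 1 -> [-7, 4, 11, 20, 29, 28]
Partition 3: pivot=28 at index 4 -> [-7, 4, 11, 20, 28, 29]


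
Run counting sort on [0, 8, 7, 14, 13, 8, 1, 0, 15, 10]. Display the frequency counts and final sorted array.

Count array: [2, 1, 0, 0, 0, 0, 0, 1, 2, 0, 1, 0, 0, 1, 1, 1]
(count[i] = number of elements equal to i)
Cumulative count: [2, 3, 3, 3, 3, 3, 3, 4, 6, 6, 7, 7, 7, 8, 9, 10]
Sorted: [0, 0, 1, 7, 8, 8, 10, 13, 14, 15]


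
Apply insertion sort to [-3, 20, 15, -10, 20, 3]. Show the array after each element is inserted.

First element -3 is already 'sorted'
Insert 20: shifted 0 elements -> [-3, 20, 15, -10, 20, 3]
Insert 15: shifted 1 elements -> [-3, 15, 20, -10, 20, 3]
Insert -10: shifted 3 elements -> [-10, -3, 15, 20, 20, 3]
Insert 20: shifted 0 elements -> [-10, -3, 15, 20, 20, 3]
Insert 3: shifted 3 elements -> [-10, -3, 3, 15, 20, 20]


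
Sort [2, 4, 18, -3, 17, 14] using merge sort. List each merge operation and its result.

Divide and conquer:
  Merge [4] + [18] -> [4, 18]
  Merge [2] + [4, 18] -> [2, 4, 18]
  Merge [17] + [14] -> [14, 17]
  Merge [-3] + [14, 17] -> [-3, 14, 17]
  Merge [2, 4, 18] + [-3, 14, 17] -> [-3, 2, 4, 14, 17, 18]


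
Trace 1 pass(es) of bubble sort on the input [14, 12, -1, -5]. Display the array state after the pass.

After pass 1: [12, -1, -5, 14] (3 swaps)
Total swaps: 3


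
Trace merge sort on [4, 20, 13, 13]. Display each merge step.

Divide and conquer:
  Merge [4] + [20] -> [4, 20]
  Merge [13] + [13] -> [13, 13]
  Merge [4, 20] + [13, 13] -> [4, 13, 13, 20]


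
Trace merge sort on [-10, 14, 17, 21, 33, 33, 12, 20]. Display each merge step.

Divide and conquer:
  Merge [-10] + [14] -> [-10, 14]
  Merge [17] + [21] -> [17, 21]
  Merge [-10, 14] + [17, 21] -> [-10, 14, 17, 21]
  Merge [33] + [33] -> [33, 33]
  Merge [12] + [20] -> [12, 20]
  Merge [33, 33] + [12, 20] -> [12, 20, 33, 33]
  Merge [-10, 14, 17, 21] + [12, 20, 33, 33] -> [-10, 12, 14, 17, 20, 21, 33, 33]


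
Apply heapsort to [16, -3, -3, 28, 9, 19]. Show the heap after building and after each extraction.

Build heap: [28, 16, 19, -3, 9, -3]
Extract 28: [19, 16, -3, -3, 9, 28]
Extract 19: [16, 9, -3, -3, 19, 28]
Extract 16: [9, -3, -3, 16, 19, 28]
Extract 9: [-3, -3, 9, 16, 19, 28]
Extract -3: [-3, -3, 9, 16, 19, 28]


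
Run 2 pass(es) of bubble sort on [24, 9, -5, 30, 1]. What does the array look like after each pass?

After pass 1: [9, -5, 24, 1, 30] (3 swaps)
After pass 2: [-5, 9, 1, 24, 30] (2 swaps)
Total swaps: 5


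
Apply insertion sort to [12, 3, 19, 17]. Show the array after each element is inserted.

First element 12 is already 'sorted'
Insert 3: shifted 1 elements -> [3, 12, 19, 17]
Insert 19: shifted 0 elements -> [3, 12, 19, 17]
Insert 17: shifted 1 elements -> [3, 12, 17, 19]


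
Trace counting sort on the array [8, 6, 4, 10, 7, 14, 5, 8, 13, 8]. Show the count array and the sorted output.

Count array: [0, 0, 0, 0, 1, 1, 1, 1, 3, 0, 1, 0, 0, 1, 1]
(count[i] = number of elements equal to i)
Cumulative count: [0, 0, 0, 0, 1, 2, 3, 4, 7, 7, 8, 8, 8, 9, 10]
Sorted: [4, 5, 6, 7, 8, 8, 8, 10, 13, 14]


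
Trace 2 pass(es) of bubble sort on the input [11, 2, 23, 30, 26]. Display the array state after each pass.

After pass 1: [2, 11, 23, 26, 30] (2 swaps)
After pass 2: [2, 11, 23, 26, 30] (0 swaps)
Total swaps: 2


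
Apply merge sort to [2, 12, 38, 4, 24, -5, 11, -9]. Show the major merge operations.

Divide and conquer:
  Merge [2] + [12] -> [2, 12]
  Merge [38] + [4] -> [4, 38]
  Merge [2, 12] + [4, 38] -> [2, 4, 12, 38]
  Merge [24] + [-5] -> [-5, 24]
  Merge [11] + [-9] -> [-9, 11]
  Merge [-5, 24] + [-9, 11] -> [-9, -5, 11, 24]
  Merge [2, 4, 12, 38] + [-9, -5, 11, 24] -> [-9, -5, 2, 4, 11, 12, 24, 38]


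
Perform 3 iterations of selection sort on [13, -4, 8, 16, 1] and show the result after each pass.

Pass 1: Select minimum -4 at index 1, swap -> [-4, 13, 8, 16, 1]
Pass 2: Select minimum 1 at index 4, swap -> [-4, 1, 8, 16, 13]
Pass 3: Select minimum 8 at index 2, swap -> [-4, 1, 8, 16, 13]


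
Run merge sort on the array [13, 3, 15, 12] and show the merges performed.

Divide and conquer:
  Merge [13] + [3] -> [3, 13]
  Merge [15] + [12] -> [12, 15]
  Merge [3, 13] + [12, 15] -> [3, 12, 13, 15]


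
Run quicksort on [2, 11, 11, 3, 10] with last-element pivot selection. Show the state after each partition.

Partition 1: pivot=10 at index 2 -> [2, 3, 10, 11, 11]
Partition 2: pivot=3 at index 1 -> [2, 3, 10, 11, 11]
Partition 3: pivot=11 at index 4 -> [2, 3, 10, 11, 11]


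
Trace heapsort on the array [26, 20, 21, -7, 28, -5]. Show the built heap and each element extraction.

Build heap: [28, 26, 21, -7, 20, -5]
Extract 28: [26, 20, 21, -7, -5, 28]
Extract 26: [21, 20, -5, -7, 26, 28]
Extract 21: [20, -7, -5, 21, 26, 28]
Extract 20: [-5, -7, 20, 21, 26, 28]
Extract -5: [-7, -5, 20, 21, 26, 28]


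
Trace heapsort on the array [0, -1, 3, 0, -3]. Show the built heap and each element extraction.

Build heap: [3, 0, 0, -1, -3]
Extract 3: [0, -1, 0, -3, 3]
Extract 0: [0, -1, -3, 0, 3]
Extract 0: [-1, -3, 0, 0, 3]
Extract -1: [-3, -1, 0, 0, 3]


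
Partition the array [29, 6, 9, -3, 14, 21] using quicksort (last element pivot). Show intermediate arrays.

Partition 1: pivot=21 at index 4 -> [6, 9, -3, 14, 21, 29]
Partition 2: pivot=14 at index 3 -> [6, 9, -3, 14, 21, 29]
Partition 3: pivot=-3 at index 0 -> [-3, 9, 6, 14, 21, 29]
Partition 4: pivot=6 at index 1 -> [-3, 6, 9, 14, 21, 29]


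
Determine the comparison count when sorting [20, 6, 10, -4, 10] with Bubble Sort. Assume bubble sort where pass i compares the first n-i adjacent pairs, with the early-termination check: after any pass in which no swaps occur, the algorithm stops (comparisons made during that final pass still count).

Pass 1: compare adjacent pairs (0,1)..(3,4) = 4 comparison(s), 4 swap(s) -> [6, 10, -4, 10, 20]
Pass 2: compare adjacent pairs (0,1)..(2,3) = 3 comparison(s), 1 swap(s) -> [6, -4, 10, 10, 20]
Pass 3: compare adjacent pairs (0,1)..(1,2) = 2 comparison(s), 1 swap(s) -> [-4, 6, 10, 10, 20]
Pass 4: compare adjacent pairs (0,1)..(0,1) = 1 comparison(s), 0 swap(s) -> [-4, 6, 10, 10, 20]
No swaps in this pass, so bubble sort stops here.
Total comparisons: 4 + 3 + 2 + 1 = 10


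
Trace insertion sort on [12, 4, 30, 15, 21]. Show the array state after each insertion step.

First element 12 is already 'sorted'
Insert 4: shifted 1 elements -> [4, 12, 30, 15, 21]
Insert 30: shifted 0 elements -> [4, 12, 30, 15, 21]
Insert 15: shifted 1 elements -> [4, 12, 15, 30, 21]
Insert 21: shifted 1 elements -> [4, 12, 15, 21, 30]


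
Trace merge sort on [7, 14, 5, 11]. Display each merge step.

Divide and conquer:
  Merge [7] + [14] -> [7, 14]
  Merge [5] + [11] -> [5, 11]
  Merge [7, 14] + [5, 11] -> [5, 7, 11, 14]


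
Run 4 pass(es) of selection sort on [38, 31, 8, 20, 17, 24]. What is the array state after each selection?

Pass 1: Select minimum 8 at index 2, swap -> [8, 31, 38, 20, 17, 24]
Pass 2: Select minimum 17 at index 4, swap -> [8, 17, 38, 20, 31, 24]
Pass 3: Select minimum 20 at index 3, swap -> [8, 17, 20, 38, 31, 24]
Pass 4: Select minimum 24 at index 5, swap -> [8, 17, 20, 24, 31, 38]


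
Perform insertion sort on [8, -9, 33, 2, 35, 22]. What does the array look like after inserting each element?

First element 8 is already 'sorted'
Insert -9: shifted 1 elements -> [-9, 8, 33, 2, 35, 22]
Insert 33: shifted 0 elements -> [-9, 8, 33, 2, 35, 22]
Insert 2: shifted 2 elements -> [-9, 2, 8, 33, 35, 22]
Insert 35: shifted 0 elements -> [-9, 2, 8, 33, 35, 22]
Insert 22: shifted 2 elements -> [-9, 2, 8, 22, 33, 35]


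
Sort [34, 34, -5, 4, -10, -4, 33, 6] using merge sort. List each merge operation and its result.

Divide and conquer:
  Merge [34] + [34] -> [34, 34]
  Merge [-5] + [4] -> [-5, 4]
  Merge [34, 34] + [-5, 4] -> [-5, 4, 34, 34]
  Merge [-10] + [-4] -> [-10, -4]
  Merge [33] + [6] -> [6, 33]
  Merge [-10, -4] + [6, 33] -> [-10, -4, 6, 33]
  Merge [-5, 4, 34, 34] + [-10, -4, 6, 33] -> [-10, -5, -4, 4, 6, 33, 34, 34]


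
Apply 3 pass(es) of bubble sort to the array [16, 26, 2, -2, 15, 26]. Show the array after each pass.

After pass 1: [16, 2, -2, 15, 26, 26] (3 swaps)
After pass 2: [2, -2, 15, 16, 26, 26] (3 swaps)
After pass 3: [-2, 2, 15, 16, 26, 26] (1 swaps)
Total swaps: 7


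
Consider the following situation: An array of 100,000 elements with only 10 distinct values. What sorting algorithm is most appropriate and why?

Best choice: 3-way quicksort or Counting sort
Reason: 3-way (Dutch national flag) partitioning groups every copy of the pivot together, so with only d=10 distinct keys quicksort finishes in O(n log d) expected time, which is effectively linear; counting sort runs in O(n + k) where k is the size of the key range (not the number of distinct values), so it is linear when the 10 values are integers drawn from a small known range


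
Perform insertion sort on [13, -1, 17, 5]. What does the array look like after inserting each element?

First element 13 is already 'sorted'
Insert -1: shifted 1 elements -> [-1, 13, 17, 5]
Insert 17: shifted 0 elements -> [-1, 13, 17, 5]
Insert 5: shifted 2 elements -> [-1, 5, 13, 17]


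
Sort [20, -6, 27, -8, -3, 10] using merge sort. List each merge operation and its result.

Divide and conquer:
  Merge [-6] + [27] -> [-6, 27]
  Merge [20] + [-6, 27] -> [-6, 20, 27]
  Merge [-3] + [10] -> [-3, 10]
  Merge [-8] + [-3, 10] -> [-8, -3, 10]
  Merge [-6, 20, 27] + [-8, -3, 10] -> [-8, -6, -3, 10, 20, 27]


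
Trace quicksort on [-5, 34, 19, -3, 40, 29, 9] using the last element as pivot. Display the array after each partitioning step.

Partition 1: pivot=9 at index 2 -> [-5, -3, 9, 34, 40, 29, 19]
Partition 2: pivot=-3 at index 1 -> [-5, -3, 9, 34, 40, 29, 19]
Partition 3: pivot=19 at index 3 -> [-5, -3, 9, 19, 40, 29, 34]
Partition 4: pivot=34 at index 5 -> [-5, -3, 9, 19, 29, 34, 40]


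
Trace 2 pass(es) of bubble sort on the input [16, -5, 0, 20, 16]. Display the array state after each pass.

After pass 1: [-5, 0, 16, 16, 20] (3 swaps)
After pass 2: [-5, 0, 16, 16, 20] (0 swaps)
Total swaps: 3


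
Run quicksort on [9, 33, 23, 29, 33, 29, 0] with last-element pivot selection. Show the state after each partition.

Partition 1: pivot=0 at index 0 -> [0, 33, 23, 29, 33, 29, 9]
Partition 2: pivot=9 at index 1 -> [0, 9, 23, 29, 33, 29, 33]
Partition 3: pivot=33 at index 6 -> [0, 9, 23, 29, 33, 29, 33]
Partition 4: pivot=29 at index 4 -> [0, 9, 23, 29, 29, 33, 33]
Partition 5: pivot=29 at index 3 -> [0, 9, 23, 29, 29, 33, 33]


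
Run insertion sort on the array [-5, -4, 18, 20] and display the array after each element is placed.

First element -5 is already 'sorted'
Insert -4: shifted 0 elements -> [-5, -4, 18, 20]
Insert 18: shifted 0 elements -> [-5, -4, 18, 20]
Insert 20: shifted 0 elements -> [-5, -4, 18, 20]


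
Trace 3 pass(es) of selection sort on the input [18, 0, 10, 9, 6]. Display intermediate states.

Pass 1: Select minimum 0 at index 1, swap -> [0, 18, 10, 9, 6]
Pass 2: Select minimum 6 at index 4, swap -> [0, 6, 10, 9, 18]
Pass 3: Select minimum 9 at index 3, swap -> [0, 6, 9, 10, 18]


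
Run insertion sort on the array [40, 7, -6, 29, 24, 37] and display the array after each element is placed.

First element 40 is already 'sorted'
Insert 7: shifted 1 elements -> [7, 40, -6, 29, 24, 37]
Insert -6: shifted 2 elements -> [-6, 7, 40, 29, 24, 37]
Insert 29: shifted 1 elements -> [-6, 7, 29, 40, 24, 37]
Insert 24: shifted 2 elements -> [-6, 7, 24, 29, 40, 37]
Insert 37: shifted 1 elements -> [-6, 7, 24, 29, 37, 40]


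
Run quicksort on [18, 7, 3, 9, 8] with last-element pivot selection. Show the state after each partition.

Partition 1: pivot=8 at index 2 -> [7, 3, 8, 9, 18]
Partition 2: pivot=3 at index 0 -> [3, 7, 8, 9, 18]
Partition 3: pivot=18 at index 4 -> [3, 7, 8, 9, 18]


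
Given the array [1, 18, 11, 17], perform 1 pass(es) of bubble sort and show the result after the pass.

After pass 1: [1, 11, 17, 18] (2 swaps)
Total swaps: 2


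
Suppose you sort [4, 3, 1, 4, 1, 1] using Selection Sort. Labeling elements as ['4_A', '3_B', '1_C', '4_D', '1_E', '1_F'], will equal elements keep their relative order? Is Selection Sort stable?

Trace Selection Sort on the labeled array (the key is the number; the letter only tracks identity):
  Pass 1: minimum of unsorted part is 1_C at index 2; swap it with 4_A at index 0 -> [1_C, 3_B, 4_A, 4_D, 1_E, 1_F]
  Pass 2: minimum of unsorted part is 1_E at index 4; swap it with 3_B at index 1 -> [1_C, 1_E, 4_A, 4_D, 3_B, 1_F]
  Pass 3: minimum of unsorted part is 1_F at index 5; swap it with 4_A at index 2 -> [1_C, 1_E, 1_F, 4_D, 3_B, 4_A]
  Pass 4: minimum of unsorted part is 3_B at index 4; swap it with 4_D at index 3 -> [1_C, 1_E, 1_F, 3_B, 4_D, 4_A]
  Pass 5: minimum 4_D is already at index 4; no swap -> [1_C, 1_E, 1_F, 3_B, 4_D, 4_A]
Final order: [1_C, 1_E, 1_F, 3_B, 4_D, 4_A]
Equal keys:
  value 1: originally 1_C, 1_E, 1_F; after sorting 1_C, 1_E, 1_F -> order preserved
  value 4: originally 4_A, 4_D; after sorting 4_D, 4_A -> order changed
Equal keys were reordered, so Selection Sort is not stable: the long-range swap that moves the minimum into place can carry an element past an equal key. (One such input is enough; an unstable sort may happen to preserve order on other inputs, but it gives no guarantee.)
Answer: Not stable


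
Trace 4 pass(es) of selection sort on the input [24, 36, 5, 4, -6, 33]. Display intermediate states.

Pass 1: Select minimum -6 at index 4, swap -> [-6, 36, 5, 4, 24, 33]
Pass 2: Select minimum 4 at index 3, swap -> [-6, 4, 5, 36, 24, 33]
Pass 3: Select minimum 5 at index 2, swap -> [-6, 4, 5, 36, 24, 33]
Pass 4: Select minimum 24 at index 4, swap -> [-6, 4, 5, 24, 36, 33]


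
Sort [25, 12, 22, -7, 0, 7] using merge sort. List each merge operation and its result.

Divide and conquer:
  Merge [12] + [22] -> [12, 22]
  Merge [25] + [12, 22] -> [12, 22, 25]
  Merge [0] + [7] -> [0, 7]
  Merge [-7] + [0, 7] -> [-7, 0, 7]
  Merge [12, 22, 25] + [-7, 0, 7] -> [-7, 0, 7, 12, 22, 25]


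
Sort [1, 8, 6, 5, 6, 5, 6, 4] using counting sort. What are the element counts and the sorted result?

Count array: [0, 1, 0, 0, 1, 2, 3, 0, 1]
(count[i] = number of elements equal to i)
Cumulative count: [0, 1, 1, 1, 2, 4, 7, 7, 8]
Sorted: [1, 4, 5, 5, 6, 6, 6, 8]


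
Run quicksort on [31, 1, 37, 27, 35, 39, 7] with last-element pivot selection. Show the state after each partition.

Partition 1: pivot=7 at index 1 -> [1, 7, 37, 27, 35, 39, 31]
Partition 2: pivot=31 at index 3 -> [1, 7, 27, 31, 35, 39, 37]
Partition 3: pivot=37 at index 5 -> [1, 7, 27, 31, 35, 37, 39]


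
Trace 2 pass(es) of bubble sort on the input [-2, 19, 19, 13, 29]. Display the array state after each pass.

After pass 1: [-2, 19, 13, 19, 29] (1 swaps)
After pass 2: [-2, 13, 19, 19, 29] (1 swaps)
Total swaps: 2


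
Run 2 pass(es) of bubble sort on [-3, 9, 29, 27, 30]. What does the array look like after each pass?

After pass 1: [-3, 9, 27, 29, 30] (1 swaps)
After pass 2: [-3, 9, 27, 29, 30] (0 swaps)
Total swaps: 1


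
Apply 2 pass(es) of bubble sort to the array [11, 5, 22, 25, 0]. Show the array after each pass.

After pass 1: [5, 11, 22, 0, 25] (2 swaps)
After pass 2: [5, 11, 0, 22, 25] (1 swaps)
Total swaps: 3


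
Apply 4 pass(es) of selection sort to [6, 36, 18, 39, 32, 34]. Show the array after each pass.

Pass 1: Select minimum 6 at index 0, swap -> [6, 36, 18, 39, 32, 34]
Pass 2: Select minimum 18 at index 2, swap -> [6, 18, 36, 39, 32, 34]
Pass 3: Select minimum 32 at index 4, swap -> [6, 18, 32, 39, 36, 34]
Pass 4: Select minimum 34 at index 5, swap -> [6, 18, 32, 34, 36, 39]


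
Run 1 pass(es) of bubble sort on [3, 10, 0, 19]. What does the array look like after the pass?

After pass 1: [3, 0, 10, 19] (1 swaps)
Total swaps: 1


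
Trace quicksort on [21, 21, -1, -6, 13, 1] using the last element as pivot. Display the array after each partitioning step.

Partition 1: pivot=1 at index 2 -> [-1, -6, 1, 21, 13, 21]
Partition 2: pivot=-6 at index 0 -> [-6, -1, 1, 21, 13, 21]
Partition 3: pivot=21 at index 5 -> [-6, -1, 1, 21, 13, 21]
Partition 4: pivot=13 at index 3 -> [-6, -1, 1, 13, 21, 21]


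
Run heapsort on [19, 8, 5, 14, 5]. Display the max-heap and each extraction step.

Build heap: [19, 14, 5, 8, 5]
Extract 19: [14, 8, 5, 5, 19]
Extract 14: [8, 5, 5, 14, 19]
Extract 8: [5, 5, 8, 14, 19]
Extract 5: [5, 5, 8, 14, 19]


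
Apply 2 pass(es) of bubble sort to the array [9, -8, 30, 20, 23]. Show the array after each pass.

After pass 1: [-8, 9, 20, 23, 30] (3 swaps)
After pass 2: [-8, 9, 20, 23, 30] (0 swaps)
Total swaps: 3


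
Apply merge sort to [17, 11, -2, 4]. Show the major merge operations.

Divide and conquer:
  Merge [17] + [11] -> [11, 17]
  Merge [-2] + [4] -> [-2, 4]
  Merge [11, 17] + [-2, 4] -> [-2, 4, 11, 17]


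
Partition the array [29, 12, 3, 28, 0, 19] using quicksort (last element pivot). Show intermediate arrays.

Partition 1: pivot=19 at index 3 -> [12, 3, 0, 19, 29, 28]
Partition 2: pivot=0 at index 0 -> [0, 3, 12, 19, 29, 28]
Partition 3: pivot=12 at index 2 -> [0, 3, 12, 19, 29, 28]
Partition 4: pivot=28 at index 4 -> [0, 3, 12, 19, 28, 29]


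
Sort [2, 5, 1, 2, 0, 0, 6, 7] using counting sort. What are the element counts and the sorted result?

Count array: [2, 1, 2, 0, 0, 1, 1, 1]
(count[i] = number of elements equal to i)
Cumulative count: [2, 3, 5, 5, 5, 6, 7, 8]
Sorted: [0, 0, 1, 2, 2, 5, 6, 7]


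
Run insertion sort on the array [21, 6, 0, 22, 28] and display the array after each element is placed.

First element 21 is already 'sorted'
Insert 6: shifted 1 elements -> [6, 21, 0, 22, 28]
Insert 0: shifted 2 elements -> [0, 6, 21, 22, 28]
Insert 22: shifted 0 elements -> [0, 6, 21, 22, 28]
Insert 28: shifted 0 elements -> [0, 6, 21, 22, 28]


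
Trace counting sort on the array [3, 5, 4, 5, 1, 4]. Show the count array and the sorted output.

Count array: [0, 1, 0, 1, 2, 2]
(count[i] = number of elements equal to i)
Cumulative count: [0, 1, 1, 2, 4, 6]
Sorted: [1, 3, 4, 4, 5, 5]


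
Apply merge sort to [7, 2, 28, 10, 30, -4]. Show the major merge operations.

Divide and conquer:
  Merge [2] + [28] -> [2, 28]
  Merge [7] + [2, 28] -> [2, 7, 28]
  Merge [30] + [-4] -> [-4, 30]
  Merge [10] + [-4, 30] -> [-4, 10, 30]
  Merge [2, 7, 28] + [-4, 10, 30] -> [-4, 2, 7, 10, 28, 30]


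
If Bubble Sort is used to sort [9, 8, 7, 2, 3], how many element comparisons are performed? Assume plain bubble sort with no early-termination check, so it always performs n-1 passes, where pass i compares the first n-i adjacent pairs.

Pass 1: compare adjacent pairs (0,1)..(3,4) = 4 comparison(s), 4 swap(s) -> [8, 7, 2, 3, 9]
Pass 2: compare adjacent pairs (0,1)..(2,3) = 3 comparison(s), 3 swap(s) -> [7, 2, 3, 8, 9]
Pass 3: compare adjacent pairs (0,1)..(1,2) = 2 comparison(s), 2 swap(s) -> [2, 3, 7, 8, 9]
Pass 4: compare adjacent pairs (0,1)..(0,1) = 1 comparison(s), 0 swap(s) -> [2, 3, 7, 8, 9]
Total comparisons: 4 + 3 + 2 + 1 = 10


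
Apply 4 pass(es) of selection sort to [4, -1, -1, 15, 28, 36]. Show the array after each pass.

Pass 1: Select minimum -1 at index 1, swap -> [-1, 4, -1, 15, 28, 36]
Pass 2: Select minimum -1 at index 2, swap -> [-1, -1, 4, 15, 28, 36]
Pass 3: Select minimum 4 at index 2, swap -> [-1, -1, 4, 15, 28, 36]
Pass 4: Select minimum 15 at index 3, swap -> [-1, -1, 4, 15, 28, 36]


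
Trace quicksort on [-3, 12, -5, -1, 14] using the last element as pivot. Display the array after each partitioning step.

Partition 1: pivot=14 at index 4 -> [-3, 12, -5, -1, 14]
Partition 2: pivot=-1 at index 2 -> [-3, -5, -1, 12, 14]
Partition 3: pivot=-5 at index 0 -> [-5, -3, -1, 12, 14]


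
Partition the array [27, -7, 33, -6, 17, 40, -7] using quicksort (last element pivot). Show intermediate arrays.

Partition 1: pivot=-7 at index 1 -> [-7, -7, 33, -6, 17, 40, 27]
Partition 2: pivot=27 at index 4 -> [-7, -7, -6, 17, 27, 40, 33]
Partition 3: pivot=17 at index 3 -> [-7, -7, -6, 17, 27, 40, 33]
Partition 4: pivot=33 at index 5 -> [-7, -7, -6, 17, 27, 33, 40]


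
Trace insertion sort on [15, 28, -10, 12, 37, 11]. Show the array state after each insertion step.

First element 15 is already 'sorted'
Insert 28: shifted 0 elements -> [15, 28, -10, 12, 37, 11]
Insert -10: shifted 2 elements -> [-10, 15, 28, 12, 37, 11]
Insert 12: shifted 2 elements -> [-10, 12, 15, 28, 37, 11]
Insert 37: shifted 0 elements -> [-10, 12, 15, 28, 37, 11]
Insert 11: shifted 4 elements -> [-10, 11, 12, 15, 28, 37]


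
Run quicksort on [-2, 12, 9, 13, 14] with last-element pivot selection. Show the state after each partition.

Partition 1: pivot=14 at index 4 -> [-2, 12, 9, 13, 14]
Partition 2: pivot=13 at index 3 -> [-2, 12, 9, 13, 14]
Partition 3: pivot=9 at index 1 -> [-2, 9, 12, 13, 14]


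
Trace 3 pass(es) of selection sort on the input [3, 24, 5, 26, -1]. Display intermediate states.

Pass 1: Select minimum -1 at index 4, swap -> [-1, 24, 5, 26, 3]
Pass 2: Select minimum 3 at index 4, swap -> [-1, 3, 5, 26, 24]
Pass 3: Select minimum 5 at index 2, swap -> [-1, 3, 5, 26, 24]


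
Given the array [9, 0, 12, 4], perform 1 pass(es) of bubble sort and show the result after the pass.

After pass 1: [0, 9, 4, 12] (2 swaps)
Total swaps: 2


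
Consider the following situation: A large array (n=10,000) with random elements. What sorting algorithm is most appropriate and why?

Best choice: Quicksort or Mergesort
Reason: Both have O(n log n) average case; quicksort has lower constant factors


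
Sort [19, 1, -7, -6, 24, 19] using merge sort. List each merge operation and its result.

Divide and conquer:
  Merge [1] + [-7] -> [-7, 1]
  Merge [19] + [-7, 1] -> [-7, 1, 19]
  Merge [24] + [19] -> [19, 24]
  Merge [-6] + [19, 24] -> [-6, 19, 24]
  Merge [-7, 1, 19] + [-6, 19, 24] -> [-7, -6, 1, 19, 19, 24]


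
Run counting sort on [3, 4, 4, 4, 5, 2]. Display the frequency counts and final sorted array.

Count array: [0, 0, 1, 1, 3, 1]
(count[i] = number of elements equal to i)
Cumulative count: [0, 0, 1, 2, 5, 6]
Sorted: [2, 3, 4, 4, 4, 5]


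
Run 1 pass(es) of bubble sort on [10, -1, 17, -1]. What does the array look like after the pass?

After pass 1: [-1, 10, -1, 17] (2 swaps)
Total swaps: 2


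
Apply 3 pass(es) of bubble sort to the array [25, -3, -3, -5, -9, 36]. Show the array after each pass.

After pass 1: [-3, -3, -5, -9, 25, 36] (4 swaps)
After pass 2: [-3, -5, -9, -3, 25, 36] (2 swaps)
After pass 3: [-5, -9, -3, -3, 25, 36] (2 swaps)
Total swaps: 8


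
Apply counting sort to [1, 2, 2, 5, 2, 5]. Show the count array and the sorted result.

Count array: [0, 1, 3, 0, 0, 2]
(count[i] = number of elements equal to i)
Cumulative count: [0, 1, 4, 4, 4, 6]
Sorted: [1, 2, 2, 2, 5, 5]


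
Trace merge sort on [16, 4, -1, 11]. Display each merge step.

Divide and conquer:
  Merge [16] + [4] -> [4, 16]
  Merge [-1] + [11] -> [-1, 11]
  Merge [4, 16] + [-1, 11] -> [-1, 4, 11, 16]


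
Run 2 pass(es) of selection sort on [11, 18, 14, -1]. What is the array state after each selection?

Pass 1: Select minimum -1 at index 3, swap -> [-1, 18, 14, 11]
Pass 2: Select minimum 11 at index 3, swap -> [-1, 11, 14, 18]


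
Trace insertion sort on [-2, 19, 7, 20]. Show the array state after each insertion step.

First element -2 is already 'sorted'
Insert 19: shifted 0 elements -> [-2, 19, 7, 20]
Insert 7: shifted 1 elements -> [-2, 7, 19, 20]
Insert 20: shifted 0 elements -> [-2, 7, 19, 20]


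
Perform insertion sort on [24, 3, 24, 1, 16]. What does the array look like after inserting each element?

First element 24 is already 'sorted'
Insert 3: shifted 1 elements -> [3, 24, 24, 1, 16]
Insert 24: shifted 0 elements -> [3, 24, 24, 1, 16]
Insert 1: shifted 3 elements -> [1, 3, 24, 24, 16]
Insert 16: shifted 2 elements -> [1, 3, 16, 24, 24]


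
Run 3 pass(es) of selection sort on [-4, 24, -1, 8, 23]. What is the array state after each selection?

Pass 1: Select minimum -4 at index 0, swap -> [-4, 24, -1, 8, 23]
Pass 2: Select minimum -1 at index 2, swap -> [-4, -1, 24, 8, 23]
Pass 3: Select minimum 8 at index 3, swap -> [-4, -1, 8, 24, 23]


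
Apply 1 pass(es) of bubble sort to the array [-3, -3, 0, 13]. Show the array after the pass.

After pass 1: [-3, -3, 0, 13] (0 swaps)
Total swaps: 0


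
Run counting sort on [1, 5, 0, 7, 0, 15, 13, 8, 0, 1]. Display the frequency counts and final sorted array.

Count array: [3, 2, 0, 0, 0, 1, 0, 1, 1, 0, 0, 0, 0, 1, 0, 1]
(count[i] = number of elements equal to i)
Cumulative count: [3, 5, 5, 5, 5, 6, 6, 7, 8, 8, 8, 8, 8, 9, 9, 10]
Sorted: [0, 0, 0, 1, 1, 5, 7, 8, 13, 15]


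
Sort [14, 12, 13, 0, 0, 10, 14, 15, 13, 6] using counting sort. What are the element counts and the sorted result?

Count array: [2, 0, 0, 0, 0, 0, 1, 0, 0, 0, 1, 0, 1, 2, 2, 1]
(count[i] = number of elements equal to i)
Cumulative count: [2, 2, 2, 2, 2, 2, 3, 3, 3, 3, 4, 4, 5, 7, 9, 10]
Sorted: [0, 0, 6, 10, 12, 13, 13, 14, 14, 15]
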